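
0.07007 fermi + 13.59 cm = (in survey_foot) 0.4459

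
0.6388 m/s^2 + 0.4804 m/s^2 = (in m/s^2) 1.119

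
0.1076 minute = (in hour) 0.001793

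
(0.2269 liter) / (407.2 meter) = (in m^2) 5.572e-07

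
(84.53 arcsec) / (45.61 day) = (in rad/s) 1.04e-10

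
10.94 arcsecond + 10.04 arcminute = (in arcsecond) 613.3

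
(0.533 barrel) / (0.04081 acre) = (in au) 3.43e-15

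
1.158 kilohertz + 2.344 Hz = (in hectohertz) 11.6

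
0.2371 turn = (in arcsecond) 3.073e+05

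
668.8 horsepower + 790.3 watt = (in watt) 4.995e+05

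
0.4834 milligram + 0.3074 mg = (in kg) 7.908e-07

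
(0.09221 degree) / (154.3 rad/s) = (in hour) 2.897e-09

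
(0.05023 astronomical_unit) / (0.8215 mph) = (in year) 648.8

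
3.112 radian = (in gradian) 198.1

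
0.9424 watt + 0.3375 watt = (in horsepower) 0.001716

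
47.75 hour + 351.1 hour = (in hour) 398.9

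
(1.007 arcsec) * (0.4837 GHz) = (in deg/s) 1.353e+05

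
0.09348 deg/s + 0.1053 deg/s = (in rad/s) 0.003469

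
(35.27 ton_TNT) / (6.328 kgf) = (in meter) 2.378e+09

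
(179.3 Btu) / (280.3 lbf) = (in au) 1.014e-09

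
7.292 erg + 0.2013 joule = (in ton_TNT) 4.811e-11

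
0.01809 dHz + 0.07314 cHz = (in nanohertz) 2.54e+06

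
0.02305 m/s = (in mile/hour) 0.05156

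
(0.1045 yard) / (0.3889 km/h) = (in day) 1.024e-05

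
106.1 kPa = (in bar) 1.061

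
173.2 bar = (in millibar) 1.732e+05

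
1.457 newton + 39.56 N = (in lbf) 9.221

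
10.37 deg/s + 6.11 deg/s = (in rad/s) 0.2876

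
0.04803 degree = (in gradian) 0.05337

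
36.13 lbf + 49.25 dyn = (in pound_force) 36.13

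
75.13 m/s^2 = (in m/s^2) 75.13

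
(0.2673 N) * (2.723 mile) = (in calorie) 280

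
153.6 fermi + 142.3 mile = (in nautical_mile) 123.7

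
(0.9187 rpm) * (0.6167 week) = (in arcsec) 7.401e+09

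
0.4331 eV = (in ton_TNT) 1.658e-29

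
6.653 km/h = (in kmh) 6.653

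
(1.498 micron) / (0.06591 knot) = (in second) 4.418e-05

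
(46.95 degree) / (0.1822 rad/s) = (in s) 4.497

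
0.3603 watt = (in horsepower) 0.0004832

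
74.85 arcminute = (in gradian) 1.386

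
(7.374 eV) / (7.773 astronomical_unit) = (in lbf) 2.284e-31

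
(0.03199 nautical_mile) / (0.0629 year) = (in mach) 8.772e-08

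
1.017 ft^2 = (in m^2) 0.09448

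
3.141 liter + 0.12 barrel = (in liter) 22.22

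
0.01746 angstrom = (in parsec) 5.658e-29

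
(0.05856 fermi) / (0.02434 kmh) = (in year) 2.746e-22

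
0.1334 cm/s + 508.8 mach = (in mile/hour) 3.875e+05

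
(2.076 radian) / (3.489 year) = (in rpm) 1.802e-07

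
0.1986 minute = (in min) 0.1986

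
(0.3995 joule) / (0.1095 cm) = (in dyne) 3.648e+07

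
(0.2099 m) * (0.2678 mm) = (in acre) 1.389e-08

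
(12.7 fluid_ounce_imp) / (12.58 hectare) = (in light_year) 3.032e-25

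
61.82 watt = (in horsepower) 0.0829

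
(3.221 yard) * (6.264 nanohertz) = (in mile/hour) 4.127e-08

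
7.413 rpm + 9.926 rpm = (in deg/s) 104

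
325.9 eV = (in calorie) 1.248e-17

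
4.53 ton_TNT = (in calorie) 4.53e+09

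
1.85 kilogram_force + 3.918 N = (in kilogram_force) 2.25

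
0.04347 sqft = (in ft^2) 0.04347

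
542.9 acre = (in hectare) 219.7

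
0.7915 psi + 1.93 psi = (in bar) 0.1876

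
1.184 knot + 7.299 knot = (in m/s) 4.364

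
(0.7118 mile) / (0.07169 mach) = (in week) 7.759e-05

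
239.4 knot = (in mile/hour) 275.5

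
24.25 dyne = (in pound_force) 5.452e-05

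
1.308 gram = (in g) 1.308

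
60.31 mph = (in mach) 0.07918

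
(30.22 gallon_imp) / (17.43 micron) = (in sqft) 8.484e+04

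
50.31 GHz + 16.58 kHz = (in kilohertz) 5.031e+07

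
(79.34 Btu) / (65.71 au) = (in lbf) 1.914e-09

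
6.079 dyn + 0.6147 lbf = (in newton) 2.734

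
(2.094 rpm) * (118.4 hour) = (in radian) 9.347e+04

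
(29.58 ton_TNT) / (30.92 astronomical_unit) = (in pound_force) 0.006015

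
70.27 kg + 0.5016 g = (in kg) 70.27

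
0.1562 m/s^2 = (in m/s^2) 0.1562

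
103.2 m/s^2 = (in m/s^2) 103.2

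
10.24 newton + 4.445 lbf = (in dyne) 3.001e+06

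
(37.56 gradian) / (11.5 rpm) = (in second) 0.4899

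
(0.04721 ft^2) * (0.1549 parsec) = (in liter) 2.096e+16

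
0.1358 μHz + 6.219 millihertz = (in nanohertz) 6.219e+06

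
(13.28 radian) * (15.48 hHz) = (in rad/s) 2.056e+04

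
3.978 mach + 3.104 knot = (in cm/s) 1.356e+05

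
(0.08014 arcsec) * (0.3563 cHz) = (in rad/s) 1.384e-09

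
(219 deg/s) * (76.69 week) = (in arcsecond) 3.657e+13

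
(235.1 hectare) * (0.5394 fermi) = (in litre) 1.268e-06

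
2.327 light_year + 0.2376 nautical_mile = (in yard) 2.408e+16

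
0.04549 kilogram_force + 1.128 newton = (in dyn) 1.574e+05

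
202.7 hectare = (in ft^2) 2.182e+07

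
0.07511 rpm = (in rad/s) 0.007866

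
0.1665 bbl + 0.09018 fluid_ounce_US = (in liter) 26.47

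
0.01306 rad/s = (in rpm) 0.1247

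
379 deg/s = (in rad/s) 6.615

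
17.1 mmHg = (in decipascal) 2.28e+04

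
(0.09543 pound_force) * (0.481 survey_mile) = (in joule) 328.6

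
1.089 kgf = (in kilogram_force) 1.089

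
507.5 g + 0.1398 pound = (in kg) 0.5709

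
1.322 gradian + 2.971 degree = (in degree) 4.161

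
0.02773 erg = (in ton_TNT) 6.628e-19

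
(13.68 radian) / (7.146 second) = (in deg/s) 109.7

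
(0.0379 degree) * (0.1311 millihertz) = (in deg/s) 4.969e-06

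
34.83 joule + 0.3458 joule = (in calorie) 8.407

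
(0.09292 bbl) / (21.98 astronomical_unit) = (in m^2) 4.493e-15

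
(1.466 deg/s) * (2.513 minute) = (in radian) 3.858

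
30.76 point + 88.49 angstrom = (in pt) 30.76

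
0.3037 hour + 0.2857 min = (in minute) 18.51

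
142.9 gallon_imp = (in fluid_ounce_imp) 2.286e+04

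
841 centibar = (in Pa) 8.41e+05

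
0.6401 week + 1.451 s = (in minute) 6452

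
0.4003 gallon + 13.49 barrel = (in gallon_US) 567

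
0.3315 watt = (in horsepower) 0.0004445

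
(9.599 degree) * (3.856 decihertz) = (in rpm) 0.6169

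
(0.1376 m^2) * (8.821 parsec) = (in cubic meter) 3.745e+16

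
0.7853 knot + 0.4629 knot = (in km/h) 2.312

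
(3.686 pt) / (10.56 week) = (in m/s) 2.036e-10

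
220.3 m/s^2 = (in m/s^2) 220.3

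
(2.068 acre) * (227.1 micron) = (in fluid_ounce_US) 6.427e+04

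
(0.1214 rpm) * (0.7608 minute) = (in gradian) 36.94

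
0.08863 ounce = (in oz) 0.08863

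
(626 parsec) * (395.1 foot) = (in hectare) 2.326e+17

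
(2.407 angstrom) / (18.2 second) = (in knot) 2.571e-11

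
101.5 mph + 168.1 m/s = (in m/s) 213.5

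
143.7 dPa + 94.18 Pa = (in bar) 0.001086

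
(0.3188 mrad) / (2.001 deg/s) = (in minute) 0.0001521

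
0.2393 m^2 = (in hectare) 2.393e-05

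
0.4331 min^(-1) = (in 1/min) 0.4331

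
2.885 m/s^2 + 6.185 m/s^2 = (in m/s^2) 9.07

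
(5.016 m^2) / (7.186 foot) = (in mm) 2290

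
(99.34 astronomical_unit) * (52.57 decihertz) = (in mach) 2.294e+11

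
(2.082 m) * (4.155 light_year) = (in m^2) 8.184e+16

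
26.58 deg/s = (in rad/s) 0.4639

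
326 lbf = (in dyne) 1.45e+08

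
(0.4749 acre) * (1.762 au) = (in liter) 5.066e+17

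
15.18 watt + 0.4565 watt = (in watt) 15.64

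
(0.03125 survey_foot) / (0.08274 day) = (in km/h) 4.797e-06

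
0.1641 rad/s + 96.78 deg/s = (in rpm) 17.7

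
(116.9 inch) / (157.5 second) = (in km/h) 0.06787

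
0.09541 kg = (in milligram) 9.541e+04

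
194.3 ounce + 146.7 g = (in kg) 5.655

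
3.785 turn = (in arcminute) 8.176e+04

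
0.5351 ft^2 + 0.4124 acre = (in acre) 0.4124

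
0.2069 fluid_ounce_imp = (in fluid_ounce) 0.1988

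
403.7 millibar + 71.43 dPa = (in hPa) 403.8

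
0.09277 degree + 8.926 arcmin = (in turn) 0.0006709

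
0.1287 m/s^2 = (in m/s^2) 0.1287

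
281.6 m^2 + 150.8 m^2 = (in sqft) 4654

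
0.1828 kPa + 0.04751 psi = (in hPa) 5.104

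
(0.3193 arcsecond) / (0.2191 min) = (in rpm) 1.124e-06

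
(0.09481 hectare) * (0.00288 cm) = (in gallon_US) 7.213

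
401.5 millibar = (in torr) 301.1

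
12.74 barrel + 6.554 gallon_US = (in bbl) 12.9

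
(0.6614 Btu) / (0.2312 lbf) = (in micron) 6.785e+08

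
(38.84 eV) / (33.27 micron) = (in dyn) 1.87e-08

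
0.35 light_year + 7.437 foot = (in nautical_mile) 1.788e+12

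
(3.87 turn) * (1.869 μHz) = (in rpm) 0.000434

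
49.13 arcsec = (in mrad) 0.2382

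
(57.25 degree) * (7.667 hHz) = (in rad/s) 766.1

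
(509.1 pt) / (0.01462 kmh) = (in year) 1.402e-06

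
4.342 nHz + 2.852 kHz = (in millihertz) 2.852e+06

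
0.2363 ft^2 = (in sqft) 0.2363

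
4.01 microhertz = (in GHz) 4.01e-15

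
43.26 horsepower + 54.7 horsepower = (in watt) 7.305e+04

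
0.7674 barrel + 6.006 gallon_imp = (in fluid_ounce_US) 5049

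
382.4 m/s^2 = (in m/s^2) 382.4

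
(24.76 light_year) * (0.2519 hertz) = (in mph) 1.32e+17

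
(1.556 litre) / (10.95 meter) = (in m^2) 0.0001421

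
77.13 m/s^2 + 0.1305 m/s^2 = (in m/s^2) 77.26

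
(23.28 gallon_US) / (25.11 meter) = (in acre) 8.672e-07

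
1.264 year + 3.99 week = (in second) 4.227e+07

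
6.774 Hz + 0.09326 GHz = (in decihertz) 9.326e+08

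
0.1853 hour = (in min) 11.12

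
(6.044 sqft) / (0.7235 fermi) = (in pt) 2.2e+18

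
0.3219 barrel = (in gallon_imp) 11.26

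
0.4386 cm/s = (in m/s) 0.004386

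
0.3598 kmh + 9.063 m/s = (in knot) 17.81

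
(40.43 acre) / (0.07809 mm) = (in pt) 5.939e+12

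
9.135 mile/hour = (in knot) 7.938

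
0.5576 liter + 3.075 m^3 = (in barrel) 19.34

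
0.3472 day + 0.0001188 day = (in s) 3.001e+04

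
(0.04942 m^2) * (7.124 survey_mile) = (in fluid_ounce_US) 1.916e+07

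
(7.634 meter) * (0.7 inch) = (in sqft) 1.461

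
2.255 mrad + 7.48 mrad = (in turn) 0.001549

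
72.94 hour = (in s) 2.626e+05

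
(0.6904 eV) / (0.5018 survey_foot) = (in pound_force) 1.626e-19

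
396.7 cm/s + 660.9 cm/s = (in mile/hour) 23.66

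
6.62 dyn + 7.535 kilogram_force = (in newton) 73.89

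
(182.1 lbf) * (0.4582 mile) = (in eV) 3.728e+24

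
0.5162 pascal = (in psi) 7.487e-05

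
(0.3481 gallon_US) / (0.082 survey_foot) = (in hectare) 5.272e-06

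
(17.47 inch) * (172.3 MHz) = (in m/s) 7.646e+07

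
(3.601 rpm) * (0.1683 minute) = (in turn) 0.606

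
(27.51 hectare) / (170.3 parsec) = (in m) 5.235e-14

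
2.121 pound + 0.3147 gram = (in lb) 2.122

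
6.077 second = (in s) 6.077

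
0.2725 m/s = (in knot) 0.5297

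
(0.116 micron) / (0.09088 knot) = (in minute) 4.135e-08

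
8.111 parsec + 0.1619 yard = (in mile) 1.555e+14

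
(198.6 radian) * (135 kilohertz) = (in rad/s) 2.681e+07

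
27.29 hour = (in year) 0.003115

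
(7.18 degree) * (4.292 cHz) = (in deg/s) 0.3082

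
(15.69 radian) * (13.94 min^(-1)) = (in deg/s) 208.9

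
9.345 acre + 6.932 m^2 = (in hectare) 3.782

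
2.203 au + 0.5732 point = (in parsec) 1.068e-05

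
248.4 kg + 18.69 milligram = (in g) 2.484e+05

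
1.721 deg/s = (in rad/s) 0.03004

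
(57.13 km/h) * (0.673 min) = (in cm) 6.408e+04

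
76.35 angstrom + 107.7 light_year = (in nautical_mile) 5.502e+14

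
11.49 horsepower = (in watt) 8568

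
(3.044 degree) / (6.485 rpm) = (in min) 0.001304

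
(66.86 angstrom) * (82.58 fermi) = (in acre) 1.364e-25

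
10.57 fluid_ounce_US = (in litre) 0.3126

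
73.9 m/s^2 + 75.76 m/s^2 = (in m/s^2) 149.7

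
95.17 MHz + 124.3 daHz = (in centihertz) 9.517e+09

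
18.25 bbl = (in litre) 2902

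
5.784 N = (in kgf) 0.5898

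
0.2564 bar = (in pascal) 2.564e+04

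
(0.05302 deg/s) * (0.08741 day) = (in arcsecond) 1.442e+06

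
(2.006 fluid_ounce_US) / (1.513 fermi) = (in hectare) 3.921e+06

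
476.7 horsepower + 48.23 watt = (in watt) 3.555e+05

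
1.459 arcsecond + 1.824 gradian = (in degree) 1.642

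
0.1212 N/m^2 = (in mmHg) 0.0009091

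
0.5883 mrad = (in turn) 9.363e-05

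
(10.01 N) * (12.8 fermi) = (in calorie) 3.062e-14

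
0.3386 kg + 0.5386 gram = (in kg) 0.3391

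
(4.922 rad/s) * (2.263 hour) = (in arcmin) 1.378e+08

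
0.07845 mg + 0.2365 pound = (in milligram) 1.073e+05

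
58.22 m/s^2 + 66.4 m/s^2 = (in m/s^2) 124.6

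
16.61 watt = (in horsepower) 0.02227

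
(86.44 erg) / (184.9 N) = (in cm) 4.675e-06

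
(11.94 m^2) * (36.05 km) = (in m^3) 4.304e+05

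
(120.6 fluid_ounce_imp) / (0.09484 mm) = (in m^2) 36.13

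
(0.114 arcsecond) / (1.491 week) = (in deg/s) 3.512e-11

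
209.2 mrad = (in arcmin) 719.2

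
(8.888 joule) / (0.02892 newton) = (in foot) 1008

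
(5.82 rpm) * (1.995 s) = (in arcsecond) 2.508e+05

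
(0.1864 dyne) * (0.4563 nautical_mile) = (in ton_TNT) 3.765e-13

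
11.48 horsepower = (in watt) 8561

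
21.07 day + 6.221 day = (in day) 27.29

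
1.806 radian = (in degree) 103.5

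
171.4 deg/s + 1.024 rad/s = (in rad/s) 4.015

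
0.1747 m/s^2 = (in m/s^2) 0.1747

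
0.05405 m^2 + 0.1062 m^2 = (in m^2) 0.1603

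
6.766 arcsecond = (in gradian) 0.002088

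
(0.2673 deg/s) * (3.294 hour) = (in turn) 8.805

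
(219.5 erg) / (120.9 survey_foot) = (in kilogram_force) 6.074e-08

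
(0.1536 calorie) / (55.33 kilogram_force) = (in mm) 1.184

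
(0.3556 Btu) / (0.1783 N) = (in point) 5.965e+06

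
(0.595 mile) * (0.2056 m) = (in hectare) 0.01969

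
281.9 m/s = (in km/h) 1015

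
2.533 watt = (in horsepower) 0.003397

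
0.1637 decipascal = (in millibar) 0.0001637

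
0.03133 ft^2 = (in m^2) 0.002911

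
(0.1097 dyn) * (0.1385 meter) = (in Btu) 1.44e-10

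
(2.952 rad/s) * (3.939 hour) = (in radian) 4.186e+04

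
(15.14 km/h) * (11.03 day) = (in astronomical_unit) 2.679e-05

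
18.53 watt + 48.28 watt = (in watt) 66.81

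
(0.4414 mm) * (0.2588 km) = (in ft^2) 1.23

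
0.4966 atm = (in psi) 7.298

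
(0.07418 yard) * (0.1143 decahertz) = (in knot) 0.1507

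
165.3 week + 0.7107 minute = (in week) 165.3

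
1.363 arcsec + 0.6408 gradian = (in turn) 0.001603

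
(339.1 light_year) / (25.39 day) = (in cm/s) 1.462e+14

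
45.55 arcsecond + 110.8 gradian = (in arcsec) 3.59e+05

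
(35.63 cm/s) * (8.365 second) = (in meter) 2.98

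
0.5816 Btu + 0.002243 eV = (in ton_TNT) 1.467e-07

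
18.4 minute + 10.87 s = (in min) 18.58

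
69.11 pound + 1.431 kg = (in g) 3.278e+04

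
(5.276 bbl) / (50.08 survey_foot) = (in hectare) 5.495e-06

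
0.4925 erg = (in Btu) 4.668e-11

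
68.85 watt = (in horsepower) 0.09233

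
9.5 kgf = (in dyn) 9.316e+06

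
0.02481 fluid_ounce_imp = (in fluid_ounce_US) 0.02384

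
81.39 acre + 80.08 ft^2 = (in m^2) 3.294e+05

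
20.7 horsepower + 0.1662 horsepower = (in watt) 1.556e+04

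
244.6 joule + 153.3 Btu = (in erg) 1.62e+12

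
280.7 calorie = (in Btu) 1.113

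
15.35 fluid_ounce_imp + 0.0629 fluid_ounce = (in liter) 0.438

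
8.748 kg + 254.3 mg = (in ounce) 308.6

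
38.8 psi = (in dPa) 2.675e+06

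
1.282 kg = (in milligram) 1.282e+06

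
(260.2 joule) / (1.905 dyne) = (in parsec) 4.427e-10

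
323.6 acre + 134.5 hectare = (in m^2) 2.655e+06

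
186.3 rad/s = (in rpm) 1779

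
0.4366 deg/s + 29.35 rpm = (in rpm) 29.42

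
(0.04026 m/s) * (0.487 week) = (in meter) 1.186e+04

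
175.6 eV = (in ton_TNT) 6.724e-27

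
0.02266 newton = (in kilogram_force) 0.002311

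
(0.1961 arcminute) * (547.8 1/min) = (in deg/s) 0.02984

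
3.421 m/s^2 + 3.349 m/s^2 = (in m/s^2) 6.77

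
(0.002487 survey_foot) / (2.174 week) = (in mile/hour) 1.29e-09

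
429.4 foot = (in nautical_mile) 0.07067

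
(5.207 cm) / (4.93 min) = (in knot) 0.0003422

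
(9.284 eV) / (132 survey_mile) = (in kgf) 7.14e-25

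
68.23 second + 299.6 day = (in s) 2.589e+07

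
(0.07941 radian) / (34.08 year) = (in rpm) 7.056e-10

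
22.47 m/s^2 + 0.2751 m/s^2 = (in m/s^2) 22.75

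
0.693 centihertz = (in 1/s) 0.00693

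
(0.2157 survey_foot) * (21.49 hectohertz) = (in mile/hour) 316.1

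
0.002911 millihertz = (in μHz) 2.911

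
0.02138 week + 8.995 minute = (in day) 0.1559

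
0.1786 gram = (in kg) 0.0001786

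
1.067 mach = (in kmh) 1308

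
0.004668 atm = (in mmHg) 3.548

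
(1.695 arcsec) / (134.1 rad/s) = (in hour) 1.702e-11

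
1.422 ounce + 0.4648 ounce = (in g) 53.49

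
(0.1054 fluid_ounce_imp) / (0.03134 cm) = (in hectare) 9.556e-07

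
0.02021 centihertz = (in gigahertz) 2.021e-13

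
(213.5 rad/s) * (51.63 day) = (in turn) 1.516e+08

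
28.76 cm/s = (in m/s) 0.2876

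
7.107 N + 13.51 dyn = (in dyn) 7.107e+05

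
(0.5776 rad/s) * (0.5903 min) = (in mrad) 2.046e+04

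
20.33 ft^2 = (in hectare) 0.0001889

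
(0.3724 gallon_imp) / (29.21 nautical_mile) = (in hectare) 3.13e-12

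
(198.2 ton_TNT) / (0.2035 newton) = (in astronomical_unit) 27.24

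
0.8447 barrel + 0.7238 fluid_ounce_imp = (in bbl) 0.8448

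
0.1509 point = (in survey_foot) 0.0001747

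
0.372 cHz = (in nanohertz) 3.72e+06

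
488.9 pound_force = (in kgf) 221.8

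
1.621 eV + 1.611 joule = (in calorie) 0.385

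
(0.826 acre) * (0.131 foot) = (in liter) 1.335e+05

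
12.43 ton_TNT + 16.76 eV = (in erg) 5.201e+17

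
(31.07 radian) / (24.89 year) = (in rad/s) 3.958e-08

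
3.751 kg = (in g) 3751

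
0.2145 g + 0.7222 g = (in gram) 0.9367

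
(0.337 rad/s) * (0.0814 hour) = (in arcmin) 3.395e+05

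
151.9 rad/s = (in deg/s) 8703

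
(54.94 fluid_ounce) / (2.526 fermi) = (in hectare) 6.432e+07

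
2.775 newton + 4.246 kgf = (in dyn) 4.441e+06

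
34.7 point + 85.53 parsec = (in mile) 1.64e+15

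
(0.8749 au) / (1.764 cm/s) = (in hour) 2.061e+09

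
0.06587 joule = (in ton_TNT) 1.574e-11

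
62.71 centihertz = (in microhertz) 6.271e+05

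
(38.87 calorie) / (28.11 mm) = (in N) 5786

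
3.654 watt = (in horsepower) 0.0049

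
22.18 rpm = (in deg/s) 133.1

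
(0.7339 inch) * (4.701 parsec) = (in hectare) 2.704e+11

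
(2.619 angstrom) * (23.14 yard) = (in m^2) 5.542e-09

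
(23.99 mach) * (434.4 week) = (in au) 14.35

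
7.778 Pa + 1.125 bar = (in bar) 1.125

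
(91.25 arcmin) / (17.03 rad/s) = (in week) 2.577e-09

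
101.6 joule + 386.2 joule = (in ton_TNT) 1.166e-07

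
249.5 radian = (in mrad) 2.495e+05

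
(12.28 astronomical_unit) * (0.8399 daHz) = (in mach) 4.531e+10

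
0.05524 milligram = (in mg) 0.05524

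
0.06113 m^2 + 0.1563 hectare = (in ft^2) 1.682e+04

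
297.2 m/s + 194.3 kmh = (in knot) 682.6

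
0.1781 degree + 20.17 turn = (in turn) 20.17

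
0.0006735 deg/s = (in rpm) 0.0001123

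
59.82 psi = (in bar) 4.124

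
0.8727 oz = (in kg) 0.02474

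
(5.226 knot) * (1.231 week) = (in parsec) 6.487e-11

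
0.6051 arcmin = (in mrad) 0.176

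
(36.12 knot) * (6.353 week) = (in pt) 2.024e+11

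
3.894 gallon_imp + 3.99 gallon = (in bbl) 0.2063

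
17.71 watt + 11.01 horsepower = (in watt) 8228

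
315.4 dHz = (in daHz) 3.154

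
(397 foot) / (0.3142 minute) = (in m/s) 6.419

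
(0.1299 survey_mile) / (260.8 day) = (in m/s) 9.278e-06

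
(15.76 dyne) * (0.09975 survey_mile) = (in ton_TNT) 6.047e-12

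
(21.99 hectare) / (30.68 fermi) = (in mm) 7.168e+21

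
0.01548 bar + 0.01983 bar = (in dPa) 3.531e+04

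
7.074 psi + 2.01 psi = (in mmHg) 469.8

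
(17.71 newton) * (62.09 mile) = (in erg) 1.77e+13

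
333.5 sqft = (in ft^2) 333.5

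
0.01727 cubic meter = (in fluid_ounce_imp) 607.8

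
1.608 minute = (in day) 0.001117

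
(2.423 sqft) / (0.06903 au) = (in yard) 2.384e-11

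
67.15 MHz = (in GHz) 0.06715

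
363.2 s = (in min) 6.053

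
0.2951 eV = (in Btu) 4.481e-23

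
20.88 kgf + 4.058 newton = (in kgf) 21.29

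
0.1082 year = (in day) 39.49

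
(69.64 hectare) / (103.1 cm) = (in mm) 6.755e+08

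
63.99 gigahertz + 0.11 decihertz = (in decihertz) 6.399e+11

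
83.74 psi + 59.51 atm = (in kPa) 6607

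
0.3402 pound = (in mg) 1.543e+05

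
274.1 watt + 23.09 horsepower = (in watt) 1.749e+04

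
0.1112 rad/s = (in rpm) 1.062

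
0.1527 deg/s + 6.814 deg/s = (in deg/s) 6.967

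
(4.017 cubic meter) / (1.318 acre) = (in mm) 0.7531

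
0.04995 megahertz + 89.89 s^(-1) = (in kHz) 50.04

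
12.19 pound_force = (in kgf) 5.529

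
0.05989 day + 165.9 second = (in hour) 1.483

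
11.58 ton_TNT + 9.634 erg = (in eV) 3.024e+29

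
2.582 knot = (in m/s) 1.328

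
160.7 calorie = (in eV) 4.197e+21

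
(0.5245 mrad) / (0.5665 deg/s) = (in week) 8.771e-08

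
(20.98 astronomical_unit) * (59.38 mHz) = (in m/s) 1.864e+11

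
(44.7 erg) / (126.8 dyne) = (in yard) 0.003855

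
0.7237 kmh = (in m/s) 0.201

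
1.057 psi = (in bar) 0.07288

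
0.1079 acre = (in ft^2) 4700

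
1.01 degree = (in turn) 0.002806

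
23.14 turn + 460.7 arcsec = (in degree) 8331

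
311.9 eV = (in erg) 4.997e-10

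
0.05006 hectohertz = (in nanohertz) 5.006e+09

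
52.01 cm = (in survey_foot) 1.706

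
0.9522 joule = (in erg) 9.522e+06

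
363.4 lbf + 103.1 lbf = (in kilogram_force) 211.6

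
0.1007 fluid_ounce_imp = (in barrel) 1.8e-05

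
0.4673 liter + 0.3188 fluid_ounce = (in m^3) 0.0004767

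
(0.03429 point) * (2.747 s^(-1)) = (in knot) 6.459e-05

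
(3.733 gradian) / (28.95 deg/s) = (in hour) 3.224e-05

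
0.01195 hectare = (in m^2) 119.5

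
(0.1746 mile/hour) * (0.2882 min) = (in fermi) 1.35e+15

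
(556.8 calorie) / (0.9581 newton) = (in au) 1.625e-08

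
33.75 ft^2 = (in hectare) 0.0003135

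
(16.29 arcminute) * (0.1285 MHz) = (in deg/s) 3.489e+04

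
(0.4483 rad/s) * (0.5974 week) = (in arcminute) 5.568e+08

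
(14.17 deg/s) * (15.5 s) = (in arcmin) 1.318e+04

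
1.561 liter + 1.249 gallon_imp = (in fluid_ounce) 244.8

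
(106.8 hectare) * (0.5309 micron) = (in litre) 567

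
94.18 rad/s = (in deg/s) 5396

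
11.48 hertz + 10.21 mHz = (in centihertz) 1149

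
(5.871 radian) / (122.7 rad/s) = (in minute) 0.0007975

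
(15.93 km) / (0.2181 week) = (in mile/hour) 0.2701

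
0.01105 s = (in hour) 3.069e-06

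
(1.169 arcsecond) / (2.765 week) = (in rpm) 3.236e-11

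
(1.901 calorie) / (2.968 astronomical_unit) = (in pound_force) 4.027e-12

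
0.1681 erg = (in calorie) 4.018e-09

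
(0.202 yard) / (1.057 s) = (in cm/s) 17.47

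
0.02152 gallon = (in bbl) 0.0005124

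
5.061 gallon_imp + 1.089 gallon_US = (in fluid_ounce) 917.4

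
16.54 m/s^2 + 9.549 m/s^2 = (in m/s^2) 26.09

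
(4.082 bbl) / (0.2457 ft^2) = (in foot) 93.28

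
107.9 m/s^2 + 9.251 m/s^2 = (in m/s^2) 117.2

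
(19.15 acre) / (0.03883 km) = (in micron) 1.996e+09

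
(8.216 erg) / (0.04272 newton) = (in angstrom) 1.923e+05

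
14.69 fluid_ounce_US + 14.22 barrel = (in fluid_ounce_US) 7.646e+04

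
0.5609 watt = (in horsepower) 0.0007522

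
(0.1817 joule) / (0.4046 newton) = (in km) 0.0004491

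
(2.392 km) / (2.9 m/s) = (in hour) 0.2291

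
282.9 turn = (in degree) 1.018e+05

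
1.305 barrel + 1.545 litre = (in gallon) 55.22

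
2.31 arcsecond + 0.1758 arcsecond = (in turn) 1.918e-06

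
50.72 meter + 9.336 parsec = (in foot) 9.451e+17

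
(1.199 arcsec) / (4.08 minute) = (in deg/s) 1.361e-06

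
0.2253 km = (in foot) 739.2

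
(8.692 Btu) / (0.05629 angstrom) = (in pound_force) 3.662e+14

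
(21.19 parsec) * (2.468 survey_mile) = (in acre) 6.417e+17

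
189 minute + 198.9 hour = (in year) 0.02307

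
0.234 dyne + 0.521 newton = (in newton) 0.521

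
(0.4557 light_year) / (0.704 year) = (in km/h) 6.991e+08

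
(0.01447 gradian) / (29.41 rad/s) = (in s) 7.728e-06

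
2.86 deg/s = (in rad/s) 0.04992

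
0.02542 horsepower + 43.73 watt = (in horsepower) 0.08406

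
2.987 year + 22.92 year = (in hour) 2.269e+05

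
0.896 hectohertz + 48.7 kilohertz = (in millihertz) 4.879e+07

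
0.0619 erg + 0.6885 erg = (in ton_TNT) 1.793e-17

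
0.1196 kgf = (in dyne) 1.173e+05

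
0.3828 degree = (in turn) 0.001063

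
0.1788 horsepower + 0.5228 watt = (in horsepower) 0.1795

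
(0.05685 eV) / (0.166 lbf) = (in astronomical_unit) 8.246e-32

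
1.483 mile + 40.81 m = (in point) 6.881e+06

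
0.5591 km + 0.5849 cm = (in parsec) 1.812e-14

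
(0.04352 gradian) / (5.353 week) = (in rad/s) 2.112e-10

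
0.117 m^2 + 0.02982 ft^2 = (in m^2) 0.1198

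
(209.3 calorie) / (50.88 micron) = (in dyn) 1.721e+12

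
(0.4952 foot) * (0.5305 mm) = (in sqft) 0.0008619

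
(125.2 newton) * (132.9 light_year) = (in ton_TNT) 3.762e+10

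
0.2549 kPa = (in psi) 0.03697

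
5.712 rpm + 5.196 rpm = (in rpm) 10.91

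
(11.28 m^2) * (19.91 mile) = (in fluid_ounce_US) 1.222e+10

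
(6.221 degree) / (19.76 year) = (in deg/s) 9.983e-09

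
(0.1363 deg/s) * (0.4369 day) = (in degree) 5145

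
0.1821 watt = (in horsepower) 0.0002442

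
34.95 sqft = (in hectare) 0.0003247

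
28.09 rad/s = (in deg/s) 1609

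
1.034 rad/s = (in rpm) 9.874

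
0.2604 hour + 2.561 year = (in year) 2.561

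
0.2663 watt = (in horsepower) 0.0003571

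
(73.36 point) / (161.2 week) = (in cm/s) 2.655e-08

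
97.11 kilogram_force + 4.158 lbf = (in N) 970.8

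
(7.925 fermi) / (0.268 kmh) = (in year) 3.376e-21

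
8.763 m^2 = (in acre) 0.002165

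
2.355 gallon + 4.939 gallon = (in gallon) 7.294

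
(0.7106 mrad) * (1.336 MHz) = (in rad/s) 949.4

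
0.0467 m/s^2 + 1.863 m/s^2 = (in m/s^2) 1.91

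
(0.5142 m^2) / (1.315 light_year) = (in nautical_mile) 2.232e-20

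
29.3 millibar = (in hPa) 29.3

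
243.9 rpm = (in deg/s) 1463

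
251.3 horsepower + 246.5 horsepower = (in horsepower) 497.8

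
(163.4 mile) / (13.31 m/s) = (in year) 0.0006265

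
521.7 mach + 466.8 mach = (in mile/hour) 7.529e+05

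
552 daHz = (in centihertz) 5.52e+05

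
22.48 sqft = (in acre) 0.0005161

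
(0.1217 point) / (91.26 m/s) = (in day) 5.445e-12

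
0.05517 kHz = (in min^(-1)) 3310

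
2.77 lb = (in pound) 2.77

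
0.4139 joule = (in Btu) 0.0003923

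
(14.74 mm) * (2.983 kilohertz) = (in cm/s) 4397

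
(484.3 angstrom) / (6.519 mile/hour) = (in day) 1.923e-13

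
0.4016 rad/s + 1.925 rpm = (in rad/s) 0.6032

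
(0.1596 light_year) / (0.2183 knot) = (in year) 4.263e+08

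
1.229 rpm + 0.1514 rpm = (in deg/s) 8.282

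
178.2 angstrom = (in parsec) 5.775e-25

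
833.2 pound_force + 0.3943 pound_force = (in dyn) 3.708e+08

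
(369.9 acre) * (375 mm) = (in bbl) 3.531e+06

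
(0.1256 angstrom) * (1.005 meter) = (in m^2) 1.262e-11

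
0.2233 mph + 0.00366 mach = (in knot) 2.617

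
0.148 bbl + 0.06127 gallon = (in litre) 23.76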